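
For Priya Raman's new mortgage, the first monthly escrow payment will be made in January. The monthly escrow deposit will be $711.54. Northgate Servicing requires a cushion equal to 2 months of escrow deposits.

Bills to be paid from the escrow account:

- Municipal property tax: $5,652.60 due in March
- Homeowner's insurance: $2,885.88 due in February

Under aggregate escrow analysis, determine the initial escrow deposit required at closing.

$7,826.94

Cushion = 2 × $711.54 = $1,423.08
Trial balance (start $0, +$711.54 each month, − disbursements):
  Jan: +$711.54 → $711.54
  Feb: +$711.54 − $2,885.88 → -$1,462.80
  Mar: +$711.54 − $5,652.60 → -$6,403.86
  Apr: +$711.54 → -$5,692.32
  May: +$711.54 → -$4,980.78
  Jun: +$711.54 → -$4,269.24
  Jul: +$711.54 → -$3,557.70
  Aug: +$711.54 → -$2,846.16
  Sep: +$711.54 → -$2,134.62
  Oct: +$711.54 → -$1,423.08
  Nov: +$711.54 → -$711.54
  Dec: +$711.54 → $0.00
Lowest trial balance = -$6,403.86 (Mar)
Initial deposit = cushion − low point = $1,423.08 − (-$6,403.86) = $7,826.94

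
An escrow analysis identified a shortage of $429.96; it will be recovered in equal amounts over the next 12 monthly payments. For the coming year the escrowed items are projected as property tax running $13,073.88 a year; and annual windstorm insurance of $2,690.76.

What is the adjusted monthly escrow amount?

$1,349.55

Property tax — $13,073.88/yr
Windstorm insurance — $2,690.76/yr
Combined annual = $13,073.88 + $2,690.76 = $15,764.64
Monthly = $15,764.64 / 12 = $1,313.72
Monthly shortage recovery: $429.96 / 12 = $35.83
Adjusted monthly = $1,313.72 + $35.83 = $1,349.55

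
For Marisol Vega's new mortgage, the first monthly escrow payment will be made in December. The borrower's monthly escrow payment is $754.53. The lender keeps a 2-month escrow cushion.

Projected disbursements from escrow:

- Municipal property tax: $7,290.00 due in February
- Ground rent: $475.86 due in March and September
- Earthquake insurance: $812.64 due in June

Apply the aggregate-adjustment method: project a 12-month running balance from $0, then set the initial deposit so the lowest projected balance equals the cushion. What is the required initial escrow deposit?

$6,535.47

Cushion = 2 × $754.53 = $1,509.06
Trial balance (start $0, +$754.53 each month, − disbursements):
  Dec: +$754.53 → $754.53
  Jan: +$754.53 → $1,509.06
  Feb: +$754.53 − $7,290.00 → -$5,026.41
  Mar: +$754.53 − $475.86 → -$4,747.74
  Apr: +$754.53 → -$3,993.21
  May: +$754.53 → -$3,238.68
  Jun: +$754.53 − $812.64 → -$3,296.79
  Jul: +$754.53 → -$2,542.26
  Aug: +$754.53 → -$1,787.73
  Sep: +$754.53 − $475.86 → -$1,509.06
  Oct: +$754.53 → -$754.53
  Nov: +$754.53 → $0.00
Lowest trial balance = -$5,026.41 (Feb)
Initial deposit = cushion − low point = $1,509.06 − (-$5,026.41) = $6,535.47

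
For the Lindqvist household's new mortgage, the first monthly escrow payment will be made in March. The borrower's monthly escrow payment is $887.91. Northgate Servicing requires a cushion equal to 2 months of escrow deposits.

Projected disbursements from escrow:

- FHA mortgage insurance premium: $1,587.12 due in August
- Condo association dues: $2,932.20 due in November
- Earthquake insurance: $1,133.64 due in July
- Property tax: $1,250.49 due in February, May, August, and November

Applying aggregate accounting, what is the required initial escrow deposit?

Cushion = 2 × $887.91 = $1,775.82
Trial balance (start $0, +$887.91 each month, − disbursements):
  Mar: +$887.91 → $887.91
  Apr: +$887.91 → $1,775.82
  May: +$887.91 − $1,250.49 → $1,413.24
  Jun: +$887.91 → $2,301.15
  Jul: +$887.91 − $1,133.64 → $2,055.42
  Aug: +$887.91 − $2,837.61 → $105.72
  Sep: +$887.91 → $993.63
  Oct: +$887.91 → $1,881.54
  Nov: +$887.91 − $4,182.69 → -$1,413.24
  Dec: +$887.91 → -$525.33
  Jan: +$887.91 → $362.58
  Feb: +$887.91 − $1,250.49 → $0.00
Lowest trial balance = -$1,413.24 (Nov)
Initial deposit = cushion − low point = $1,775.82 − (-$1,413.24) = $3,189.06

$3,189.06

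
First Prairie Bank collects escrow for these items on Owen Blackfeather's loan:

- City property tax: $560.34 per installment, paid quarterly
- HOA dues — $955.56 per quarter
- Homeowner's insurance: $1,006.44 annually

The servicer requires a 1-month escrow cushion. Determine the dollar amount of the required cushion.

$589.17

City property tax: $560.34 × 4 = $2,241.36 per year
HOA dues: $955.56 × 4 = $3,822.24 per year
Homeowner's insurance: $1,006.44 per year
Total annual escrow = $7,070.04
Per month = $7,070.04 / 12 = $589.17
Reserve = 1 × $589.17 = $589.17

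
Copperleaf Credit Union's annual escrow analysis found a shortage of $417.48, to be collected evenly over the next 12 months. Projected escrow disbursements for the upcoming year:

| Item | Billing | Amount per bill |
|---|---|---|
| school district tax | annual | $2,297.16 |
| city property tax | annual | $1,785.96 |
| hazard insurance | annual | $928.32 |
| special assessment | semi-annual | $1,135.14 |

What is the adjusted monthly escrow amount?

School district tax = $2,297.16
City property tax = $1,785.96
Hazard insurance = $928.32
Special assessment = $1,135.14 × 2 = $2,270.28
Combined annual = $2,297.16 + $1,785.96 + $928.32 + $2,270.28 = $7,281.72
Monthly = $7,281.72 ÷ 12 = $606.81
Shortage per month = $417.48 ÷ 12 = $34.79
Adjusted monthly = $606.81 + $34.79 = $641.60

$641.60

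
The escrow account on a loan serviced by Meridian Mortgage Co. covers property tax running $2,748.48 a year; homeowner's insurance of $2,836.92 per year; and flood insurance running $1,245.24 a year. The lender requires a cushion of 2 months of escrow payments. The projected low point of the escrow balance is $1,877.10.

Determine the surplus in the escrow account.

$738.66

Property tax = $2,748.48 annually
Homeowner's insurance = $2,836.92 annually
Flood insurance = $1,245.24 annually
Annual escrow total = $2,748.48 + $2,836.92 + $1,245.24 = $6,830.64
Monthly escrow = $6,830.64 ÷ 12 = $569.22
Required reserve = 2 × $569.22 = $1,138.44
Excess over cushion: $1,877.10 − $1,138.44 = $738.66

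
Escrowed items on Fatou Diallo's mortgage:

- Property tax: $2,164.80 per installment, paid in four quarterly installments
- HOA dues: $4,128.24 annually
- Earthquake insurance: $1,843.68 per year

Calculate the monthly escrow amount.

$1,219.26

Property tax — $2,164.80 × 4 = $8,659.20/yr
HOA dues — $4,128.24/yr
Earthquake insurance — $1,843.68/yr
Total per year = $8,659.20 + $4,128.24 + $1,843.68 = $14,631.12
Per month = $14,631.12 ÷ 12 = $1,219.26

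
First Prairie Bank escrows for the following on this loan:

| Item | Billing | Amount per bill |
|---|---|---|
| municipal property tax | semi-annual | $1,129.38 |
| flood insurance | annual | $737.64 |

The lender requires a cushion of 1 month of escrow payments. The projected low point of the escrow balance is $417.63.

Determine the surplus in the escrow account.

Municipal property tax — $1,129.38 × 2 = $2,258.76 per year
Flood insurance — $737.64 per year
Yearly total = $2,996.40
Monthly escrow = $2,996.40 / 12 = $249.70
Required reserve = 1 × $249.70 = $249.70
Surplus = $417.63 − $249.70 = $167.93

$167.93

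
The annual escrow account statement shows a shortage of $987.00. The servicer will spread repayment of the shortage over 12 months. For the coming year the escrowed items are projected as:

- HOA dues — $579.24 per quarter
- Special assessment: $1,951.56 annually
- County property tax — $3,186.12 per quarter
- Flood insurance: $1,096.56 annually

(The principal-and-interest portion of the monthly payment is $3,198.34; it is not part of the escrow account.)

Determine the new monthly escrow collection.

$1,591.38

HOA dues — $579.24 × 4 = $2,316.96 annually
Special assessment — $1,951.56 annually
County property tax — $3,186.12 × 4 = $12,744.48 annually
Flood insurance — $1,096.56 annually
Combined annual = $2,316.96 + $1,951.56 + $12,744.48 + $1,096.56 = $18,109.56
Per month = $18,109.56 ÷ 12 = $1,509.13
Monthly shortage recovery: $987.00 ÷ 12 = $82.25
Adjusted monthly = $1,509.13 + $82.25 = $1,591.38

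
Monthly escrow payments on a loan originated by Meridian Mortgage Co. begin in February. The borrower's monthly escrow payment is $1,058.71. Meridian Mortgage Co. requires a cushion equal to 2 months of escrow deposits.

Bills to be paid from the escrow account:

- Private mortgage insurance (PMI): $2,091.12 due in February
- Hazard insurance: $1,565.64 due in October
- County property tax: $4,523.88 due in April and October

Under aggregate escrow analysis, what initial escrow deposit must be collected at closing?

$5,556.29

Cushion = 2 × $1,058.71 = $2,117.42
Trial balance (start $0, +$1,058.71 each month, − disbursements):
  Feb: +$1,058.71 − $2,091.12 → -$1,032.41
  Mar: +$1,058.71 → $26.30
  Apr: +$1,058.71 − $4,523.88 → -$3,438.87
  May: +$1,058.71 → -$2,380.16
  Jun: +$1,058.71 → -$1,321.45
  Jul: +$1,058.71 → -$262.74
  Aug: +$1,058.71 → $795.97
  Sep: +$1,058.71 → $1,854.68
  Oct: +$1,058.71 − $6,089.52 → -$3,176.13
  Nov: +$1,058.71 → -$2,117.42
  Dec: +$1,058.71 → -$1,058.71
  Jan: +$1,058.71 → $0.00
Lowest trial balance = -$3,438.87 (Apr)
Initial deposit = cushion − low point = $2,117.42 − (-$3,438.87) = $5,556.29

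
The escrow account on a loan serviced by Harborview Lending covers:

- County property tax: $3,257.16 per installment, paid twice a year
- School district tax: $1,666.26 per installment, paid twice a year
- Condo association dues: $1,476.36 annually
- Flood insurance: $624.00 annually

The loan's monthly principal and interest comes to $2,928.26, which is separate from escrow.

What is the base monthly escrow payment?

County property tax — $3,257.16 × 2 = $6,514.32/yr
School district tax — $1,666.26 × 2 = $3,332.52/yr
Condo association dues — $1,476.36/yr
Flood insurance — $624.00/yr
Yearly total = $11,947.20
Per month = $11,947.20 ÷ 12 = $995.60

$995.60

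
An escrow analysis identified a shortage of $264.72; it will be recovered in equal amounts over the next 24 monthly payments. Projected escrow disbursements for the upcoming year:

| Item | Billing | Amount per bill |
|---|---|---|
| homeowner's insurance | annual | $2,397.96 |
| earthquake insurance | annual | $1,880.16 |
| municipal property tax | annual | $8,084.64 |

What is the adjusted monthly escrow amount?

$1,041.26

Homeowner's insurance — $2,397.96
Earthquake insurance — $1,880.16
Municipal property tax — $8,084.64
Yearly total = $2,397.96 + $1,880.16 + $8,084.64 = $12,362.76
Per month = $12,362.76 / 12 = $1,030.23
Shortage per month = $264.72 ÷ 24 = $11.03
New monthly escrow = $1,030.23 + $11.03 = $1,041.26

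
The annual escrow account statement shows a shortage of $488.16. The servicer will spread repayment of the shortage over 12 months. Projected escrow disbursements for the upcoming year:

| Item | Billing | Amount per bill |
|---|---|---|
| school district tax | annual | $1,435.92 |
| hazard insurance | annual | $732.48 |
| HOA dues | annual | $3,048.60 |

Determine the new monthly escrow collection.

School district tax = $1,435.92 annually
Hazard insurance = $732.48 annually
HOA dues = $3,048.60 annually
Combined annual = $5,217.00
Base monthly escrow = $5,217.00 ÷ 12 = $434.75
Monthly shortage recovery: $488.16 ÷ 12 = $40.68
Adjusted monthly = $434.75 + $40.68 = $475.43

$475.43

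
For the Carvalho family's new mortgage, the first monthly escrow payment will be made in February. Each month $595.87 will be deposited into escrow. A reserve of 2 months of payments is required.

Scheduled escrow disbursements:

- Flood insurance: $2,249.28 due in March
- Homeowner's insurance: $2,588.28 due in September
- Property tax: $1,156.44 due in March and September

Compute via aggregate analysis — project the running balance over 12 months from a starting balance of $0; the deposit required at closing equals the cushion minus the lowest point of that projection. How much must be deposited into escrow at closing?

$3,575.22

Cushion = 2 × $595.87 = $1,191.74
Trial balance (start $0, +$595.87 each month, − disbursements):
  Feb: +$595.87 → $595.87
  Mar: +$595.87 − $3,405.72 → -$2,213.98
  Apr: +$595.87 → -$1,618.11
  May: +$595.87 → -$1,022.24
  Jun: +$595.87 → -$426.37
  Jul: +$595.87 → $169.50
  Aug: +$595.87 → $765.37
  Sep: +$595.87 − $3,744.72 → -$2,383.48
  Oct: +$595.87 → -$1,787.61
  Nov: +$595.87 → -$1,191.74
  Dec: +$595.87 → -$595.87
  Jan: +$595.87 → $0.00
Lowest trial balance = -$2,383.48 (Sep)
Initial deposit = cushion − low point = $1,191.74 − (-$2,383.48) = $3,575.22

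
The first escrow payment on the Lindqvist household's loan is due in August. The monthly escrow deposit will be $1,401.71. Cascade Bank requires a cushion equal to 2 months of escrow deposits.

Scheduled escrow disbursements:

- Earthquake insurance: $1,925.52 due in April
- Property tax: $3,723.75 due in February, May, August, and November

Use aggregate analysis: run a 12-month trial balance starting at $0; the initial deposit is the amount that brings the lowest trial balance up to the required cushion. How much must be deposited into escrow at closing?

$5,606.84

Cushion = 2 × $1,401.71 = $2,803.42
Trial balance (start $0, +$1,401.71 each month, − disbursements):
  Aug: +$1,401.71 − $3,723.75 → -$2,322.04
  Sep: +$1,401.71 → -$920.33
  Oct: +$1,401.71 → $481.38
  Nov: +$1,401.71 − $3,723.75 → -$1,840.66
  Dec: +$1,401.71 → -$438.95
  Jan: +$1,401.71 → $962.76
  Feb: +$1,401.71 − $3,723.75 → -$1,359.28
  Mar: +$1,401.71 → $42.43
  Apr: +$1,401.71 − $1,925.52 → -$481.38
  May: +$1,401.71 − $3,723.75 → -$2,803.42
  Jun: +$1,401.71 → -$1,401.71
  Jul: +$1,401.71 → $0.00
Lowest trial balance = -$2,803.42 (May)
Initial deposit = cushion − low point = $2,803.42 − (-$2,803.42) = $5,606.84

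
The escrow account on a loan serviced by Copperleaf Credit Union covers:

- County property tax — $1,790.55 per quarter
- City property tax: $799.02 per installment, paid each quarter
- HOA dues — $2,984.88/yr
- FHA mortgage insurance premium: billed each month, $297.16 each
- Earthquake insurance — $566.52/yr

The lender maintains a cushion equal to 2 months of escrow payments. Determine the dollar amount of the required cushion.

$2,912.60

County property tax = $1,790.55 × 4 = $7,162.20 per year
City property tax = $799.02 × 4 = $3,196.08 per year
HOA dues = $2,984.88 per year
FHA mortgage insurance premium = $297.16 × 12 = $3,565.92 per year
Earthquake insurance = $566.52 per year
Yearly total = $7,162.20 + $3,196.08 + $2,984.88 + $3,565.92 + $566.52 = $17,475.60
Base monthly escrow = $17,475.60 / 12 = $1,456.30
Required cushion = 2 × $1,456.30 = $2,912.60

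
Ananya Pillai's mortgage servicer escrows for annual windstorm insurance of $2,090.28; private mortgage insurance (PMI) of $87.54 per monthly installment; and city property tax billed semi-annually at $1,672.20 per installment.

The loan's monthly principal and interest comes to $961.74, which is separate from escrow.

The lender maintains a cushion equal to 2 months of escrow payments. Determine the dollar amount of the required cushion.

Windstorm insurance — $2,090.28 annually
Private mortgage insurance (PMI) — $87.54 × 12 = $1,050.48 annually
City property tax — $1,672.20 × 2 = $3,344.40 annually
Total annual escrow = $6,485.16
Per month = $6,485.16 ÷ 12 = $540.43
Required cushion = 2 × $540.43 = $1,080.86

$1,080.86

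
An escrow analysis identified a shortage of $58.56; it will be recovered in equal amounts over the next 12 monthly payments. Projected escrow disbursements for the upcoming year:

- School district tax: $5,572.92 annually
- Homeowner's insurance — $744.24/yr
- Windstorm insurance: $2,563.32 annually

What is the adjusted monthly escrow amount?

$744.92

School district tax: $5,572.92 annually
Homeowner's insurance: $744.24 annually
Windstorm insurance: $2,563.32 annually
Total annual escrow = $5,572.92 + $744.24 + $2,563.32 = $8,880.48
Monthly = $8,880.48 ÷ 12 = $740.04
Shortage per month = $58.56 ÷ 12 = $4.88
New monthly escrow = $740.04 + $4.88 = $744.92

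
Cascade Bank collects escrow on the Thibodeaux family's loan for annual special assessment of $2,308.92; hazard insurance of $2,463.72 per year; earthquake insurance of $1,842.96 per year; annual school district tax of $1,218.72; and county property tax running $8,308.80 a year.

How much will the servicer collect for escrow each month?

Special assessment — $2,308.92/yr
Hazard insurance — $2,463.72/yr
Earthquake insurance — $1,842.96/yr
School district tax — $1,218.72/yr
County property tax — $8,308.80/yr
Total annual escrow = $2,308.92 + $2,463.72 + $1,842.96 + $1,218.72 + $8,308.80 = $16,143.12
Monthly escrow = $16,143.12 ÷ 12 = $1,345.26

$1,345.26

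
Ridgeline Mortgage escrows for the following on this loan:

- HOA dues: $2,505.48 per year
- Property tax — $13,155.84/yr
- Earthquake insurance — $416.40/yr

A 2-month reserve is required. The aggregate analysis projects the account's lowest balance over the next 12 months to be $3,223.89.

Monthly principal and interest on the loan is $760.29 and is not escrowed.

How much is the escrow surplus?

$544.27

HOA dues = $2,505.48
Property tax = $13,155.84
Earthquake insurance = $416.40
Annual escrow total = $2,505.48 + $13,155.84 + $416.40 = $16,077.72
Base monthly escrow = $16,077.72 / 12 = $1,339.81
Required reserve = 2 × $1,339.81 = $2,679.62
Surplus = $3,223.89 − $2,679.62 = $544.27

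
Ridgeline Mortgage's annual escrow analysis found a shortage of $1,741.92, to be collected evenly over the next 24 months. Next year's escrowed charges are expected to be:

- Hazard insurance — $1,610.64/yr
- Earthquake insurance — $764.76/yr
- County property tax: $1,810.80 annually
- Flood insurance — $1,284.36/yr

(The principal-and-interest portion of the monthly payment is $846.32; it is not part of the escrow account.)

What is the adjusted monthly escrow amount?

$528.46

Hazard insurance = $1,610.64/yr
Earthquake insurance = $764.76/yr
County property tax = $1,810.80/yr
Flood insurance = $1,284.36/yr
Total annual escrow = $1,610.64 + $764.76 + $1,810.80 + $1,284.36 = $5,470.56
Monthly = $5,470.56 / 12 = $455.88
Monthly shortage recovery: $1,741.92 ÷ 24 = $72.58
Adjusted monthly = $455.88 + $72.58 = $528.46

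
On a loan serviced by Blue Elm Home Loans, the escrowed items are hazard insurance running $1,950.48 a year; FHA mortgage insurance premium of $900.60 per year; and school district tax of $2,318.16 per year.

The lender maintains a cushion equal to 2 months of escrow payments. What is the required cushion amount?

Hazard insurance — $1,950.48 annually
FHA mortgage insurance premium — $900.60 annually
School district tax — $2,318.16 annually
Annual escrow total = $1,950.48 + $900.60 + $2,318.16 = $5,169.24
Monthly = $5,169.24 / 12 = $430.77
Reserve = 2 × $430.77 = $861.54

$861.54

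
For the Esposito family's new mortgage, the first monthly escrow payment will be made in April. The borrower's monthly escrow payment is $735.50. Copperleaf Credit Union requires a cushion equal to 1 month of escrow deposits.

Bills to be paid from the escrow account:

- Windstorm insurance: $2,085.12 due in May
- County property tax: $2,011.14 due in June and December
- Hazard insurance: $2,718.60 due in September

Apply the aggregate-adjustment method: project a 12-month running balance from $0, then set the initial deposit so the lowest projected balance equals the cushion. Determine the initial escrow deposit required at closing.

Cushion = 1 × $735.50 = $735.50
Trial balance (start $0, +$735.50 each month, − disbursements):
  Apr: +$735.50 → $735.50
  May: +$735.50 − $2,085.12 → -$614.12
  Jun: +$735.50 − $2,011.14 → -$1,889.76
  Jul: +$735.50 → -$1,154.26
  Aug: +$735.50 → -$418.76
  Sep: +$735.50 − $2,718.60 → -$2,401.86
  Oct: +$735.50 → -$1,666.36
  Nov: +$735.50 → -$930.86
  Dec: +$735.50 − $2,011.14 → -$2,206.50
  Jan: +$735.50 → -$1,471.00
  Feb: +$735.50 → -$735.50
  Mar: +$735.50 → $0.00
Lowest trial balance = -$2,401.86 (Sep)
Initial deposit = cushion − low point = $735.50 − (-$2,401.86) = $3,137.36

$3,137.36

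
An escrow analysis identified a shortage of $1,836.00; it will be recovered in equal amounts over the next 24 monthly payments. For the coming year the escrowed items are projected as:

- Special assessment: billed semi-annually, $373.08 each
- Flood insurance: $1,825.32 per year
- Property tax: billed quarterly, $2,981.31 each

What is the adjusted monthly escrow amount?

$1,284.56

Special assessment = $373.08 × 2 = $746.16 annually
Flood insurance = $1,825.32 annually
Property tax = $2,981.31 × 4 = $11,925.24 annually
Combined annual = $746.16 + $1,825.32 + $11,925.24 = $14,496.72
Monthly escrow = $14,496.72 ÷ 12 = $1,208.06
Monthly shortage recovery: $1,836.00 ÷ 24 = $76.50
New monthly escrow = $1,208.06 + $76.50 = $1,284.56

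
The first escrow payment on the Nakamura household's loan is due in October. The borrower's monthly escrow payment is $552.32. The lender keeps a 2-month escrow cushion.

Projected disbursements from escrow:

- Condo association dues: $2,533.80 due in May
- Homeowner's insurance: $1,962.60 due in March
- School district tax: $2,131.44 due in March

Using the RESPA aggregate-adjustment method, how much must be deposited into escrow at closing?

Cushion = 2 × $552.32 = $1,104.64
Trial balance (start $0, +$552.32 each month, − disbursements):
  Oct: +$552.32 → $552.32
  Nov: +$552.32 → $1,104.64
  Dec: +$552.32 → $1,656.96
  Jan: +$552.32 → $2,209.28
  Feb: +$552.32 → $2,761.60
  Mar: +$552.32 − $4,094.04 → -$780.12
  Apr: +$552.32 → -$227.80
  May: +$552.32 − $2,533.80 → -$2,209.28
  Jun: +$552.32 → -$1,656.96
  Jul: +$552.32 → -$1,104.64
  Aug: +$552.32 → -$552.32
  Sep: +$552.32 → $0.00
Lowest trial balance = -$2,209.28 (May)
Initial deposit = cushion − low point = $1,104.64 − (-$2,209.28) = $3,313.92

$3,313.92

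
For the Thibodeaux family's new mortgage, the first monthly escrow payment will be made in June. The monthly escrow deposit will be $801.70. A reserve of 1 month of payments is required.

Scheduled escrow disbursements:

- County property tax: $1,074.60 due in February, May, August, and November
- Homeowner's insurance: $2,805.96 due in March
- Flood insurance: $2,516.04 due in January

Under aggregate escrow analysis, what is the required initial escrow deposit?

Cushion = 1 × $801.70 = $801.70
Trial balance (start $0, +$801.70 each month, − disbursements):
  Jun: +$801.70 → $801.70
  Jul: +$801.70 → $1,603.40
  Aug: +$801.70 − $1,074.60 → $1,330.50
  Sep: +$801.70 → $2,132.20
  Oct: +$801.70 → $2,933.90
  Nov: +$801.70 − $1,074.60 → $2,661.00
  Dec: +$801.70 → $3,462.70
  Jan: +$801.70 − $2,516.04 → $1,748.36
  Feb: +$801.70 − $1,074.60 → $1,475.46
  Mar: +$801.70 − $2,805.96 → -$528.80
  Apr: +$801.70 → $272.90
  May: +$801.70 − $1,074.60 → $0.00
Lowest trial balance = -$528.80 (Mar)
Initial deposit = cushion − low point = $801.70 − (-$528.80) = $1,330.50

$1,330.50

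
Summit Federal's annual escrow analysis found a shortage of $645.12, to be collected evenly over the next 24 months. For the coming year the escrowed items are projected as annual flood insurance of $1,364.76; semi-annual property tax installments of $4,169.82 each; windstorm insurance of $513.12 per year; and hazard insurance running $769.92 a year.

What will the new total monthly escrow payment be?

$942.50

Flood insurance = $1,364.76/yr
Property tax = $4,169.82 × 2 = $8,339.64/yr
Windstorm insurance = $513.12/yr
Hazard insurance = $769.92/yr
Annual escrow total = $10,987.44
Per month = $10,987.44 ÷ 12 = $915.62
Shortage spread = $645.12 / 24 = $26.88/mo
New monthly escrow = $915.62 + $26.88 = $942.50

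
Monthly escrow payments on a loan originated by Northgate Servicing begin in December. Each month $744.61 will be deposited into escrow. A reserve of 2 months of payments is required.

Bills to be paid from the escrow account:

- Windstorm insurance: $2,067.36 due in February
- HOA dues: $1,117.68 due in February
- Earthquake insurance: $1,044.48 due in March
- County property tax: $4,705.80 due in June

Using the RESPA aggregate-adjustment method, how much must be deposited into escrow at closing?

$5,212.27

Cushion = 2 × $744.61 = $1,489.22
Trial balance (start $0, +$744.61 each month, − disbursements):
  Dec: +$744.61 → $744.61
  Jan: +$744.61 → $1,489.22
  Feb: +$744.61 − $3,185.04 → -$951.21
  Mar: +$744.61 − $1,044.48 → -$1,251.08
  Apr: +$744.61 → -$506.47
  May: +$744.61 → $238.14
  Jun: +$744.61 − $4,705.80 → -$3,723.05
  Jul: +$744.61 → -$2,978.44
  Aug: +$744.61 → -$2,233.83
  Sep: +$744.61 → -$1,489.22
  Oct: +$744.61 → -$744.61
  Nov: +$744.61 → $0.00
Lowest trial balance = -$3,723.05 (Jun)
Initial deposit = cushion − low point = $1,489.22 − (-$3,723.05) = $5,212.27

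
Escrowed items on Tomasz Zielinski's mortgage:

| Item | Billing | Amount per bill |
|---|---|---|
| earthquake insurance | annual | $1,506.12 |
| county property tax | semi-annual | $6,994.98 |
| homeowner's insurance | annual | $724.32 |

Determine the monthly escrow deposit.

Earthquake insurance = $1,506.12
County property tax = $6,994.98 × 2 = $13,989.96
Homeowner's insurance = $724.32
Total annual escrow = $1,506.12 + $13,989.96 + $724.32 = $16,220.40
Monthly = $16,220.40 ÷ 12 = $1,351.70

$1,351.70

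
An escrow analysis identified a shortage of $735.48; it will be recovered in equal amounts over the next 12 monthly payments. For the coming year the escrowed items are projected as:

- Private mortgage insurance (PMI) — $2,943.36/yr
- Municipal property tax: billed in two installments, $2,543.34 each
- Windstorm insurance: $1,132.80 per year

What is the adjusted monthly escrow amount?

Private mortgage insurance (PMI): $2,943.36/yr
Municipal property tax: $2,543.34 × 2 = $5,086.68/yr
Windstorm insurance: $1,132.80/yr
Total annual escrow = $2,943.36 + $5,086.68 + $1,132.80 = $9,162.84
Per month = $9,162.84 / 12 = $763.57
Shortage per month = $735.48 ÷ 12 = $61.29
Adjusted monthly = $763.57 + $61.29 = $824.86

$824.86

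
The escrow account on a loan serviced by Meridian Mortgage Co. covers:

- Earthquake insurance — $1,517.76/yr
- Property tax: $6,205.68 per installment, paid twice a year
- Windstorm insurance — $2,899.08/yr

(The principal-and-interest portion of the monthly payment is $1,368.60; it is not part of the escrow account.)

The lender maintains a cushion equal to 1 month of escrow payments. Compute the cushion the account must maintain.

$1,402.35

Earthquake insurance: $1,517.76 per year
Property tax: $6,205.68 × 2 = $12,411.36 per year
Windstorm insurance: $2,899.08 per year
Annual escrow total = $1,517.76 + $12,411.36 + $2,899.08 = $16,828.20
Monthly = $16,828.20 ÷ 12 = $1,402.35
Cushion = 1 × $1,402.35 = $1,402.35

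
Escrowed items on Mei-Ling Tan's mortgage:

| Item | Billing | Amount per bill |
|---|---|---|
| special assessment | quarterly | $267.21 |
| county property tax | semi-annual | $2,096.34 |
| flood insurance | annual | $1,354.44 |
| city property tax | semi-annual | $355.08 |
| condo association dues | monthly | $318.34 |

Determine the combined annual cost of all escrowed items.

$11,146.20

Special assessment — $267.21 × 4 = $1,068.84 per year
County property tax — $2,096.34 × 2 = $4,192.68 per year
Flood insurance — $1,354.44 per year
City property tax — $355.08 × 2 = $710.16 per year
Condo association dues — $318.34 × 12 = $3,820.08 per year
Total per year = $11,146.20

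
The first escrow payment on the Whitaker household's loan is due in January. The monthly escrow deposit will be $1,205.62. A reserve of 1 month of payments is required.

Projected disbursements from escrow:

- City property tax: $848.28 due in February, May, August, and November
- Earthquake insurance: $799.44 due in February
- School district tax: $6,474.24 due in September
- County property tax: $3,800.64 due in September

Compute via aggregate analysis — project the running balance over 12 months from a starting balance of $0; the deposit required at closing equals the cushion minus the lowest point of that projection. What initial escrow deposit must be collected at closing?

Cushion = 1 × $1,205.62 = $1,205.62
Trial balance (start $0, +$1,205.62 each month, − disbursements):
  Jan: +$1,205.62 → $1,205.62
  Feb: +$1,205.62 − $1,647.72 → $763.52
  Mar: +$1,205.62 → $1,969.14
  Apr: +$1,205.62 → $3,174.76
  May: +$1,205.62 − $848.28 → $3,532.10
  Jun: +$1,205.62 → $4,737.72
  Jul: +$1,205.62 → $5,943.34
  Aug: +$1,205.62 − $848.28 → $6,300.68
  Sep: +$1,205.62 − $10,274.88 → -$2,768.58
  Oct: +$1,205.62 → -$1,562.96
  Nov: +$1,205.62 − $848.28 → -$1,205.62
  Dec: +$1,205.62 → $0.00
Lowest trial balance = -$2,768.58 (Sep)
Initial deposit = cushion − low point = $1,205.62 − (-$2,768.58) = $3,974.20

$3,974.20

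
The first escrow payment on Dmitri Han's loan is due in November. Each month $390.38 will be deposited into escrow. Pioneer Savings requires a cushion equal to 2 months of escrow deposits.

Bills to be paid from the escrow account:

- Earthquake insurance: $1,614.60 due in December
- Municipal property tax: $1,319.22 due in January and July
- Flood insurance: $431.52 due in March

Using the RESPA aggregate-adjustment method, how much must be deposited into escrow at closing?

$2,543.44

Cushion = 2 × $390.38 = $780.76
Trial balance (start $0, +$390.38 each month, − disbursements):
  Nov: +$390.38 → $390.38
  Dec: +$390.38 − $1,614.60 → -$833.84
  Jan: +$390.38 − $1,319.22 → -$1,762.68
  Feb: +$390.38 → -$1,372.30
  Mar: +$390.38 − $431.52 → -$1,413.44
  Apr: +$390.38 → -$1,023.06
  May: +$390.38 → -$632.68
  Jun: +$390.38 → -$242.30
  Jul: +$390.38 − $1,319.22 → -$1,171.14
  Aug: +$390.38 → -$780.76
  Sep: +$390.38 → -$390.38
  Oct: +$390.38 → $0.00
Lowest trial balance = -$1,762.68 (Jan)
Initial deposit = cushion − low point = $780.76 − (-$1,762.68) = $2,543.44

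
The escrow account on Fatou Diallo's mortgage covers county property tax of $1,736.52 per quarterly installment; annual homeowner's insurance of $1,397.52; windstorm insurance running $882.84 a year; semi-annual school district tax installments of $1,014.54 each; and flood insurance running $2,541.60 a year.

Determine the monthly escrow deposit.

County property tax — $1,736.52 × 4 = $6,946.08
Homeowner's insurance — $1,397.52
Windstorm insurance — $882.84
School district tax — $1,014.54 × 2 = $2,029.08
Flood insurance — $2,541.60
Combined annual = $6,946.08 + $1,397.52 + $882.84 + $2,029.08 + $2,541.60 = $13,797.12
Monthly = $13,797.12 / 12 = $1,149.76

$1,149.76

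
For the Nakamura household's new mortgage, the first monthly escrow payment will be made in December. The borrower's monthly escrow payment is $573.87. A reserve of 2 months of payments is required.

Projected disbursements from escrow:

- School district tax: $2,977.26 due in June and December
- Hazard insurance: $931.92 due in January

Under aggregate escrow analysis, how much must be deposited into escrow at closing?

Cushion = 2 × $573.87 = $1,147.74
Trial balance (start $0, +$573.87 each month, − disbursements):
  Dec: +$573.87 − $2,977.26 → -$2,403.39
  Jan: +$573.87 − $931.92 → -$2,761.44
  Feb: +$573.87 → -$2,187.57
  Mar: +$573.87 → -$1,613.70
  Apr: +$573.87 → -$1,039.83
  May: +$573.87 → -$465.96
  Jun: +$573.87 − $2,977.26 → -$2,869.35
  Jul: +$573.87 → -$2,295.48
  Aug: +$573.87 → -$1,721.61
  Sep: +$573.87 → -$1,147.74
  Oct: +$573.87 → -$573.87
  Nov: +$573.87 → $0.00
Lowest trial balance = -$2,869.35 (Jun)
Initial deposit = cushion − low point = $1,147.74 − (-$2,869.35) = $4,017.09

$4,017.09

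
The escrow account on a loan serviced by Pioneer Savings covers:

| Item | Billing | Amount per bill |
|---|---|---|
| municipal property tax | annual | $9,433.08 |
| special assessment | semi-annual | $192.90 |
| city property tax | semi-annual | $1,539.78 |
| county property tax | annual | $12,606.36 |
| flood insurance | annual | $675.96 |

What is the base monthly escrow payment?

$2,181.73

Municipal property tax — $9,433.08
Special assessment — $192.90 × 2 = $385.80
City property tax — $1,539.78 × 2 = $3,079.56
County property tax — $12,606.36
Flood insurance — $675.96
Total per year = $26,180.76
Monthly = $26,180.76 ÷ 12 = $2,181.73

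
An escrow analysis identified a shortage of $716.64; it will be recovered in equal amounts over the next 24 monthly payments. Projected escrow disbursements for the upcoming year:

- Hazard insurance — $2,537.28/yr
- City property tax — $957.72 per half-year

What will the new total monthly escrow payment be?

Hazard insurance = $2,537.28
City property tax = $957.72 × 2 = $1,915.44
Combined annual = $4,452.72
Monthly = $4,452.72 ÷ 12 = $371.06
Shortage spread = $716.64 ÷ 24 = $29.86/mo
New monthly escrow = $371.06 + $29.86 = $400.92

$400.92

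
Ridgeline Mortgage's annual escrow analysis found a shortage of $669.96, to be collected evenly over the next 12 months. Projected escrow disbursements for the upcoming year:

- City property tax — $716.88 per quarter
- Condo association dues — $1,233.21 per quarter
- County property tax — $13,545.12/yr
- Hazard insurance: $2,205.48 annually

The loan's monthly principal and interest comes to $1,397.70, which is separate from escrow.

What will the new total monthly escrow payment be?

City property tax: $716.88 × 4 = $2,867.52 annually
Condo association dues: $1,233.21 × 4 = $4,932.84 annually
County property tax: $13,545.12 annually
Hazard insurance: $2,205.48 annually
Total annual escrow = $23,550.96
Per month = $23,550.96 ÷ 12 = $1,962.58
Monthly shortage recovery: $669.96 ÷ 12 = $55.83
Adjusted monthly = $1,962.58 + $55.83 = $2,018.41

$2,018.41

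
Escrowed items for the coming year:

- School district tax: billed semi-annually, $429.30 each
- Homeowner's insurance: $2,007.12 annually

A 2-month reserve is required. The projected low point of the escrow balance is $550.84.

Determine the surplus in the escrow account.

School district tax: $429.30 × 2 = $858.60 annually
Homeowner's insurance: $2,007.12 annually
Total annual escrow = $2,865.72
Monthly = $2,865.72 / 12 = $238.81
Cushion = 2 × $238.81 = $477.62
Excess over cushion: $550.84 − $477.62 = $73.22

$73.22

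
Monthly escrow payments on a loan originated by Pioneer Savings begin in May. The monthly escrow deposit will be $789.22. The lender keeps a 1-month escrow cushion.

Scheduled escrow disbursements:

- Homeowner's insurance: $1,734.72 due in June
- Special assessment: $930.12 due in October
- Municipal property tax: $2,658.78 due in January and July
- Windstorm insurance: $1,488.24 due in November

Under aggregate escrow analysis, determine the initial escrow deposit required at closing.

Cushion = 1 × $789.22 = $789.22
Trial balance (start $0, +$789.22 each month, − disbursements):
  May: +$789.22 → $789.22
  Jun: +$789.22 − $1,734.72 → -$156.28
  Jul: +$789.22 − $2,658.78 → -$2,025.84
  Aug: +$789.22 → -$1,236.62
  Sep: +$789.22 → -$447.40
  Oct: +$789.22 − $930.12 → -$588.30
  Nov: +$789.22 − $1,488.24 → -$1,287.32
  Dec: +$789.22 → -$498.10
  Jan: +$789.22 − $2,658.78 → -$2,367.66
  Feb: +$789.22 → -$1,578.44
  Mar: +$789.22 → -$789.22
  Apr: +$789.22 → $0.00
Lowest trial balance = -$2,367.66 (Jan)
Initial deposit = cushion − low point = $789.22 − (-$2,367.66) = $3,156.88

$3,156.88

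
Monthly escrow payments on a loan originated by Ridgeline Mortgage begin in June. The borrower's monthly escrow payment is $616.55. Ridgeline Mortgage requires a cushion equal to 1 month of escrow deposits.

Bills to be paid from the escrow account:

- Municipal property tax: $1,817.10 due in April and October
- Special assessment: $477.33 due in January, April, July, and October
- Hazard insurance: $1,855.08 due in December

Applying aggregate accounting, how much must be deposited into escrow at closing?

$1,233.10

Cushion = 1 × $616.55 = $616.55
Trial balance (start $0, +$616.55 each month, − disbursements):
  Jun: +$616.55 → $616.55
  Jul: +$616.55 − $477.33 → $755.77
  Aug: +$616.55 → $1,372.32
  Sep: +$616.55 → $1,988.87
  Oct: +$616.55 − $2,294.43 → $310.99
  Nov: +$616.55 → $927.54
  Dec: +$616.55 − $1,855.08 → -$310.99
  Jan: +$616.55 − $477.33 → -$171.77
  Feb: +$616.55 → $444.78
  Mar: +$616.55 → $1,061.33
  Apr: +$616.55 − $2,294.43 → -$616.55
  May: +$616.55 → $0.00
Lowest trial balance = -$616.55 (Apr)
Initial deposit = cushion − low point = $616.55 − (-$616.55) = $1,233.10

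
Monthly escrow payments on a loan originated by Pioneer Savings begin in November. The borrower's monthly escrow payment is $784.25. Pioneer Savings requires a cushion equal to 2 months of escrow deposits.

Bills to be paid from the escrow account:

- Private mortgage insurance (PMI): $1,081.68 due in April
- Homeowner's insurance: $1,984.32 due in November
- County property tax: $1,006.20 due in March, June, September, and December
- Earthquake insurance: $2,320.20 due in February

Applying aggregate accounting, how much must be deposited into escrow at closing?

$4,261.60

Cushion = 2 × $784.25 = $1,568.50
Trial balance (start $0, +$784.25 each month, − disbursements):
  Nov: +$784.25 − $1,984.32 → -$1,200.07
  Dec: +$784.25 − $1,006.20 → -$1,422.02
  Jan: +$784.25 → -$637.77
  Feb: +$784.25 − $2,320.20 → -$2,173.72
  Mar: +$784.25 − $1,006.20 → -$2,395.67
  Apr: +$784.25 − $1,081.68 → -$2,693.10
  May: +$784.25 → -$1,908.85
  Jun: +$784.25 − $1,006.20 → -$2,130.80
  Jul: +$784.25 → -$1,346.55
  Aug: +$784.25 → -$562.30
  Sep: +$784.25 − $1,006.20 → -$784.25
  Oct: +$784.25 → $0.00
Lowest trial balance = -$2,693.10 (Apr)
Initial deposit = cushion − low point = $1,568.50 − (-$2,693.10) = $4,261.60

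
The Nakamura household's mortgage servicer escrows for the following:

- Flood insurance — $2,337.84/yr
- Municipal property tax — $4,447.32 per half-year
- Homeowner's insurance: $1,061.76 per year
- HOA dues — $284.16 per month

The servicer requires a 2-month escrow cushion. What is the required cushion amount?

$2,617.36

Flood insurance — $2,337.84 annually
Municipal property tax — $4,447.32 × 2 = $8,894.64 annually
Homeowner's insurance — $1,061.76 annually
HOA dues — $284.16 × 12 = $3,409.92 annually
Annual escrow total = $15,704.16
Base monthly escrow = $15,704.16 / 12 = $1,308.68
Required cushion = 2 × $1,308.68 = $2,617.36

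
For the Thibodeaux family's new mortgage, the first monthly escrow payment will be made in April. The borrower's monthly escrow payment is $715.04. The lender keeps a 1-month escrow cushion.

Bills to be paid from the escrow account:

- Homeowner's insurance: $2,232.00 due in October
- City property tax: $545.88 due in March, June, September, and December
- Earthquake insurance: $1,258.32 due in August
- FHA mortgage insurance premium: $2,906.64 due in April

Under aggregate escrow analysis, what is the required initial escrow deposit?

Cushion = 1 × $715.04 = $715.04
Trial balance (start $0, +$715.04 each month, − disbursements):
  Apr: +$715.04 − $2,906.64 → -$2,191.60
  May: +$715.04 → -$1,476.56
  Jun: +$715.04 − $545.88 → -$1,307.40
  Jul: +$715.04 → -$592.36
  Aug: +$715.04 − $1,258.32 → -$1,135.64
  Sep: +$715.04 − $545.88 → -$966.48
  Oct: +$715.04 − $2,232.00 → -$2,483.44
  Nov: +$715.04 → -$1,768.40
  Dec: +$715.04 − $545.88 → -$1,599.24
  Jan: +$715.04 → -$884.20
  Feb: +$715.04 → -$169.16
  Mar: +$715.04 − $545.88 → $0.00
Lowest trial balance = -$2,483.44 (Oct)
Initial deposit = cushion − low point = $715.04 − (-$2,483.44) = $3,198.48

$3,198.48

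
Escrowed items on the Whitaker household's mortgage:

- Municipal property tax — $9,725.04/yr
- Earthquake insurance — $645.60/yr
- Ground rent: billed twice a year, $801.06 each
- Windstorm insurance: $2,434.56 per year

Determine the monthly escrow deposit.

$1,200.61

Municipal property tax: $9,725.04 annually
Earthquake insurance: $645.60 annually
Ground rent: $801.06 × 2 = $1,602.12 annually
Windstorm insurance: $2,434.56 annually
Annual escrow total = $9,725.04 + $645.60 + $1,602.12 + $2,434.56 = $14,407.32
Per month = $14,407.32 ÷ 12 = $1,200.61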